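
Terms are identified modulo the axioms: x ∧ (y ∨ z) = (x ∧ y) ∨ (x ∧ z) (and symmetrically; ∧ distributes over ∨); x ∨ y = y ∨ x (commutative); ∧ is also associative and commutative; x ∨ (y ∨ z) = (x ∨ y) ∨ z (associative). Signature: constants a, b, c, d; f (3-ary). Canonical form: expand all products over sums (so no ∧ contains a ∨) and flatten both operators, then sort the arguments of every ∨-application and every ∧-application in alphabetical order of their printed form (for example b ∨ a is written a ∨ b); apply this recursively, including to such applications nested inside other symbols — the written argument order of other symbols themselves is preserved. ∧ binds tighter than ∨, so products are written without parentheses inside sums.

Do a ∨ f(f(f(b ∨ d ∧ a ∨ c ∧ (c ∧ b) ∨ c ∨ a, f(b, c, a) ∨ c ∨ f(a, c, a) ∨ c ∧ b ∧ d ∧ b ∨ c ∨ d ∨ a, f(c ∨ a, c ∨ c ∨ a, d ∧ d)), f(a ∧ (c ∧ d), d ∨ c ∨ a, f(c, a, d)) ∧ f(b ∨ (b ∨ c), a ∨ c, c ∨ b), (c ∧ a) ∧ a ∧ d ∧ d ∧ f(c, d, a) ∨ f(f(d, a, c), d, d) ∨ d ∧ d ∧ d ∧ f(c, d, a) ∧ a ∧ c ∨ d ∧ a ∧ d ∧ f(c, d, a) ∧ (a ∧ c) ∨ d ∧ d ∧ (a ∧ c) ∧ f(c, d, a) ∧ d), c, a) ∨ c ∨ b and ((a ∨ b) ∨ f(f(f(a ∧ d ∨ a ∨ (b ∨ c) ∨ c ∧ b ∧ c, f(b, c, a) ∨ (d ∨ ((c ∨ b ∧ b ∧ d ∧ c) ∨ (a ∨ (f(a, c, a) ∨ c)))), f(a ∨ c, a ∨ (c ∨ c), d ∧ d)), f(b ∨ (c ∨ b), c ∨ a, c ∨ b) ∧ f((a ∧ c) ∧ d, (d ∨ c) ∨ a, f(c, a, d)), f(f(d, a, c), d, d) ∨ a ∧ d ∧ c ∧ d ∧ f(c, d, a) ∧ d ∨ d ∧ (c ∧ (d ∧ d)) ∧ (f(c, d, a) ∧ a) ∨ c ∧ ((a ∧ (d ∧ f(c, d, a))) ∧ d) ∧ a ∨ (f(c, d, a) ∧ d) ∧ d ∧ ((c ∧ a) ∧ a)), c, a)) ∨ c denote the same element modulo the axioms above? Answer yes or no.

Left:  a ∨ f(f(f(b ∨ d ∧ a ∨ c ∧ (c ∧ b) ∨ c ∨ a, f(b, c, a) ∨ c ∨ f(a, c, a) ∨ c ∧ b ∧ d ∧ b ∨ c ∨ d ∨ a, f(c ∨ a, c ∨ c ∨ a, d ∧ d)), f(a ∧ (c ∧ d), d ∨ c ∨ a, f(c, a, d)) ∧ f(b ∨ (b ∨ c), a ∨ c, c ∨ b), (c ∧ a) ∧ a ∧ d ∧ d ∧ f(c, d, a) ∨ f(f(d, a, c), d, d) ∨ d ∧ d ∧ d ∧ f(c, d, a) ∧ a ∧ c ∨ d ∧ a ∧ d ∧ f(c, d, a) ∧ (a ∧ c) ∨ d ∧ d ∧ (a ∧ c) ∧ f(c, d, a) ∧ d), c, a) ∨ c ∨ b
  Un-nest:  a ∨ f(f(f(a ∨ a ∧ d ∨ b ∨ b ∧ c ∧ c ∨ c, a ∨ b ∧ b ∧ c ∧ d ∨ c ∨ c ∨ d ∨ f(a, c, a) ∨ f(b, c, a), f(a ∨ c, a ∨ c ∨ c, d ∧ d)), f(a ∧ c ∧ d, a ∨ c ∨ d, f(c, a, d)) ∧ f(b ∨ b ∨ c, a ∨ c, b ∨ c), a ∧ a ∧ c ∧ d ∧ d ∧ f(c, d, a) ∨ a ∧ a ∧ c ∧ d ∧ d ∧ f(c, d, a) ∨ a ∧ c ∧ d ∧ d ∧ d ∧ f(c, d, a) ∨ a ∧ c ∧ d ∧ d ∧ d ∧ f(c, d, a) ∨ f(f(d, a, c), d, d)), c, a) ∨ c ∨ b
  Sort:  a ∨ b ∨ c ∨ f(f(f(a ∨ a ∧ d ∨ b ∨ b ∧ c ∧ c ∨ c, a ∨ b ∧ b ∧ c ∧ d ∨ c ∨ c ∨ d ∨ f(a, c, a) ∨ f(b, c, a), f(a ∨ c, a ∨ c ∨ c, d ∧ d)), f(a ∧ c ∧ d, a ∨ c ∨ d, f(c, a, d)) ∧ f(b ∨ b ∨ c, a ∨ c, b ∨ c), a ∧ a ∧ c ∧ d ∧ d ∧ f(c, d, a) ∨ a ∧ a ∧ c ∧ d ∧ d ∧ f(c, d, a) ∨ a ∧ c ∧ d ∧ d ∧ d ∧ f(c, d, a) ∨ a ∧ c ∧ d ∧ d ∧ d ∧ f(c, d, a) ∨ f(f(d, a, c), d, d)), c, a)
Right:  ((a ∨ b) ∨ f(f(f(a ∧ d ∨ a ∨ (b ∨ c) ∨ c ∧ b ∧ c, f(b, c, a) ∨ (d ∨ ((c ∨ b ∧ b ∧ d ∧ c) ∨ (a ∨ (f(a, c, a) ∨ c)))), f(a ∨ c, a ∨ (c ∨ c), d ∧ d)), f(b ∨ (c ∨ b), c ∨ a, c ∨ b) ∧ f((a ∧ c) ∧ d, (d ∨ c) ∨ a, f(c, a, d)), f(f(d, a, c), d, d) ∨ a ∧ d ∧ c ∧ d ∧ f(c, d, a) ∧ d ∨ d ∧ (c ∧ (d ∧ d)) ∧ (f(c, d, a) ∧ a) ∨ c ∧ ((a ∧ (d ∧ f(c, d, a))) ∧ d) ∧ a ∨ (f(c, d, a) ∧ d) ∧ d ∧ ((c ∧ a) ∧ a)), c, a)) ∨ c
  Merge nested applications:  a ∨ b ∨ f(f(f(a ∨ a ∧ d ∨ b ∨ b ∧ c ∧ c ∨ c, a ∨ b ∧ b ∧ c ∧ d ∨ c ∨ c ∨ d ∨ f(a, c, a) ∨ f(b, c, a), f(a ∨ c, a ∨ c ∨ c, d ∧ d)), f(a ∧ c ∧ d, a ∨ c ∨ d, f(c, a, d)) ∧ f(b ∨ b ∨ c, a ∨ c, b ∨ c), a ∧ a ∧ c ∧ d ∧ d ∧ f(c, d, a) ∨ a ∧ a ∧ c ∧ d ∧ d ∧ f(c, d, a) ∨ a ∧ c ∧ d ∧ d ∧ d ∧ f(c, d, a) ∨ a ∧ c ∧ d ∧ d ∧ d ∧ f(c, d, a) ∨ f(f(d, a, c), d, d)), c, a) ∨ c
  Order the arguments:  a ∨ b ∨ c ∨ f(f(f(a ∨ a ∧ d ∨ b ∨ b ∧ c ∧ c ∨ c, a ∨ b ∧ b ∧ c ∧ d ∨ c ∨ c ∨ d ∨ f(a, c, a) ∨ f(b, c, a), f(a ∨ c, a ∨ c ∨ c, d ∧ d)), f(a ∧ c ∧ d, a ∨ c ∨ d, f(c, a, d)) ∧ f(b ∨ b ∨ c, a ∨ c, b ∨ c), a ∧ a ∧ c ∧ d ∧ d ∧ f(c, d, a) ∨ a ∧ a ∧ c ∧ d ∧ d ∧ f(c, d, a) ∨ a ∧ c ∧ d ∧ d ∧ d ∧ f(c, d, a) ∨ a ∧ c ∧ d ∧ d ∧ d ∧ f(c, d, a) ∨ f(f(d, a, c), d, d)), c, a)

Answer: yes — both canonical forms are a ∨ b ∨ c ∨ f(f(f(a ∨ a ∧ d ∨ b ∨ b ∧ c ∧ c ∨ c, a ∨ b ∧ b ∧ c ∧ d ∨ c ∨ c ∨ d ∨ f(a, c, a) ∨ f(b, c, a), f(a ∨ c, a ∨ c ∨ c, d ∧ d)), f(a ∧ c ∧ d, a ∨ c ∨ d, f(c, a, d)) ∧ f(b ∨ b ∨ c, a ∨ c, b ∨ c), a ∧ a ∧ c ∧ d ∧ d ∧ f(c, d, a) ∨ a ∧ a ∧ c ∧ d ∧ d ∧ f(c, d, a) ∨ a ∧ c ∧ d ∧ d ∧ d ∧ f(c, d, a) ∨ a ∧ c ∧ d ∧ d ∧ d ∧ f(c, d, a) ∨ f(f(d, a, c), d, d)), c, a)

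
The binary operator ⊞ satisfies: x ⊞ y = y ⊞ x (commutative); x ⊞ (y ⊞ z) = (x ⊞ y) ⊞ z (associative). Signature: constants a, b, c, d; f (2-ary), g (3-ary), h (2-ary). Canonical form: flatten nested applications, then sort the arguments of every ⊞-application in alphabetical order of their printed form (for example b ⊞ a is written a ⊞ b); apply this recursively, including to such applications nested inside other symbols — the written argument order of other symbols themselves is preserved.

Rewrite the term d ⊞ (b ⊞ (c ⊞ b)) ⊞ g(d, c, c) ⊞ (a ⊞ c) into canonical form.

Un-nest:  d ⊞ b ⊞ c ⊞ b ⊞ g(d, c, c) ⊞ a ⊞ c
Sort:  a ⊞ b ⊞ b ⊞ c ⊞ c ⊞ d ⊞ g(d, c, c)

Answer: a ⊞ b ⊞ b ⊞ c ⊞ c ⊞ d ⊞ g(d, c, c)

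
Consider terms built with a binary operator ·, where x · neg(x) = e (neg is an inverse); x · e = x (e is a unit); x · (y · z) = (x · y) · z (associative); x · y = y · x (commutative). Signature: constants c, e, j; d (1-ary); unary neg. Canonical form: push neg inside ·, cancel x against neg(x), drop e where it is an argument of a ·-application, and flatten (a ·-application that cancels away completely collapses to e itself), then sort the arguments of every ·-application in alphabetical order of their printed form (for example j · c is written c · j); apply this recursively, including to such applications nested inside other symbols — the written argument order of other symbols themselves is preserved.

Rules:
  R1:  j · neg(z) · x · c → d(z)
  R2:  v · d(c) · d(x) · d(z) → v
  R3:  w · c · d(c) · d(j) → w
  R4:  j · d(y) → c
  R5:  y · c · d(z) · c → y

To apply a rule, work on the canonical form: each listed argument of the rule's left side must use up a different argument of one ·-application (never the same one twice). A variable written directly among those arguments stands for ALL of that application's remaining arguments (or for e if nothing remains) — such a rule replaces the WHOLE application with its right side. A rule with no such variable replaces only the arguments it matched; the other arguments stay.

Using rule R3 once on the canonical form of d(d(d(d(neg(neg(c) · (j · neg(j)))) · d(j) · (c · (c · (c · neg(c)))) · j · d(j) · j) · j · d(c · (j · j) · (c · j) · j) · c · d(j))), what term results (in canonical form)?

Canonical form:  d(d(c · d(c · c · d(c) · d(j) · d(j) · j · j) · d(c · c · j · j · j · j) · d(j) · j))
Match R3:  consume c, d(c), d(j);  w := c · d(j) · j · j
Every leftover argument binds to the variable; the entire application is replaced.
Result:  d(d(c · d(c · c · j · j · j · j) · d(c · d(j) · j · j) · d(j) · j))

Answer: d(d(c · d(c · c · j · j · j · j) · d(c · d(j) · j · j) · d(j) · j))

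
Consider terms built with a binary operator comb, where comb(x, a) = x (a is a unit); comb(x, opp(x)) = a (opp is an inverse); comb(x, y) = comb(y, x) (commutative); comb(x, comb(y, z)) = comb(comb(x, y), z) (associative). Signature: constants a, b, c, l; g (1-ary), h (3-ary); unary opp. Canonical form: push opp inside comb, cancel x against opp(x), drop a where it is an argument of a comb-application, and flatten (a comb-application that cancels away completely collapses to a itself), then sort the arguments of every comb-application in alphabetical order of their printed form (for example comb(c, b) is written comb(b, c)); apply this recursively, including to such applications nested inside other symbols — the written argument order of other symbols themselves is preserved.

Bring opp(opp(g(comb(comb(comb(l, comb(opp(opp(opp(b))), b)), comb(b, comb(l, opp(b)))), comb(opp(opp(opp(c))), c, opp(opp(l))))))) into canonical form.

Answer: g(comb(l, l, l))

Derivation:
Push opp inside:  distribute opp over comb and collapse double opp
Collect:  g(comb(l, l, l))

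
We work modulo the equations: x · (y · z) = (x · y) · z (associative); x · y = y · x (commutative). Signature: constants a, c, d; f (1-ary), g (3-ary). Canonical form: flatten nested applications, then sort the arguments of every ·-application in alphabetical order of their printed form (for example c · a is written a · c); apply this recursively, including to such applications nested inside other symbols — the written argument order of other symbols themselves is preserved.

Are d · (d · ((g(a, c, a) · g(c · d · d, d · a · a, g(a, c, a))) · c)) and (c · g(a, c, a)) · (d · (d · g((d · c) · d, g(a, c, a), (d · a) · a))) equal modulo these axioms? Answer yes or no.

Left:  d · (d · ((g(a, c, a) · g(c · d · d, d · a · a, g(a, c, a))) · c))
  Merge nested applications:  d · d · g(a, c, a) · g(c · d · d, d · a · a, g(a, c, a)) · c
  Inside:  g(c · d · d, d · a · a, g(a, c, a))  →  g(c · d · d, a · a · d, g(a, c, a))
  Order the arguments:  c · d · d · g(a, c, a) · g(c · d · d, a · a · d, g(a, c, a))
Right:  (c · g(a, c, a)) · (d · (d · g((d · c) · d, g(a, c, a), (d · a) · a)))
  Flatten:  c · g(a, c, a) · d · d · g((d · c) · d, g(a, c, a), (d · a) · a)
  Simplify inside:  g((d · c) · d, g(a, c, a), (d · a) · a)  →  g(c · d · d, g(a, c, a), a · a · d)
  Sort arguments:  c · d · d · g(a, c, a) · g(c · d · d, g(a, c, a), a · a · d)

Answer: no — c · d · d · g(a, c, a) · g(c · d · d, a · a · d, g(a, c, a)) vs c · d · d · g(a, c, a) · g(c · d · d, g(a, c, a), a · a · d)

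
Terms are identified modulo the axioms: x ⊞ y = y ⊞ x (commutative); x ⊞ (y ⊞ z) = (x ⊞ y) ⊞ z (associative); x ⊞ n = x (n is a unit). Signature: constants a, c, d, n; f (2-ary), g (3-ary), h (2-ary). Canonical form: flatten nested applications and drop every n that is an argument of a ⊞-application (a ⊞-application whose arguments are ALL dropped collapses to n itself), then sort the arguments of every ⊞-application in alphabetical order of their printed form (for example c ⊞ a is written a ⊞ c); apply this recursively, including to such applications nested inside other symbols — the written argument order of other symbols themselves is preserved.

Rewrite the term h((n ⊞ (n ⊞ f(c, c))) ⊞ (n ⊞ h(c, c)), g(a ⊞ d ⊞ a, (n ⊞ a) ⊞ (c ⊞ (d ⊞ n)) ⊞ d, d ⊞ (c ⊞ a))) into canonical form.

Answer: h(f(c, c) ⊞ h(c, c), g(a ⊞ a ⊞ d, a ⊞ c ⊞ d ⊞ d, a ⊞ c ⊞ d))

Derivation:
Work inside:  (n ⊞ (n ⊞ f(c, c))) ⊞ (n ⊞ h(c, c))
Flatten:  n ⊞ n ⊞ f(c, c) ⊞ n ⊞ h(c, c)
Drop the unit:  drop n (×3)
Order the arguments:  f(c, c) ⊞ h(c, c)
Put back:  h(f(c, c) ⊞ h(c, c), g(a ⊞ a ⊞ d, a ⊞ c ⊞ d ⊞ d, a ⊞ c ⊞ d))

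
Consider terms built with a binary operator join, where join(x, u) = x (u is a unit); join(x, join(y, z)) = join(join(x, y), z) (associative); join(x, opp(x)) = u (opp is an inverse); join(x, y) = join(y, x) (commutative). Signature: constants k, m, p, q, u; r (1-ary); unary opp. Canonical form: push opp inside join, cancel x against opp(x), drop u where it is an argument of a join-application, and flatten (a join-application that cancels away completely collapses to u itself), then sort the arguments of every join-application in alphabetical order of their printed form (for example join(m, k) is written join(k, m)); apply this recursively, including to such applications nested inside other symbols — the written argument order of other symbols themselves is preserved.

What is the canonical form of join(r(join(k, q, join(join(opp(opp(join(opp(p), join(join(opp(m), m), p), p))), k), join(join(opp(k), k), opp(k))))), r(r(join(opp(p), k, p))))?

Answer: join(r(join(k, p, q)), r(r(k)))

Derivation:
Push opp inside:  distribute opp over join and collapse double opp
Collect:  join(r(join(k, p, q)), r(r(k)))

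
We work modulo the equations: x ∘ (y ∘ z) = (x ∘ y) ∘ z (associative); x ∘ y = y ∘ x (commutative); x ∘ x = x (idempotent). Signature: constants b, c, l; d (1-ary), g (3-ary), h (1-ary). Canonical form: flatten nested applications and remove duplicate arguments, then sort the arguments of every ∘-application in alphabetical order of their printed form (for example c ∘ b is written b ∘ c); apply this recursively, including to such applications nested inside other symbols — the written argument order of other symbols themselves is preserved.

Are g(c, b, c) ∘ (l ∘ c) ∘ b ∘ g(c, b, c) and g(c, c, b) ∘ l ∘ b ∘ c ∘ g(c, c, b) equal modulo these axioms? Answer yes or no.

Left:  g(c, b, c) ∘ (l ∘ c) ∘ b ∘ g(c, b, c)
  Un-nest:  g(c, b, c) ∘ l ∘ c ∘ b ∘ g(c, b, c)
  Deduplicate:  drop duplicate g(c, b, c)
  Sort arguments:  b ∘ c ∘ g(c, b, c) ∘ l
Right:  g(c, c, b) ∘ l ∘ b ∘ c ∘ g(c, c, b)
  Drop duplicates:  drop duplicate g(c, c, b)
  Sort:  b ∘ c ∘ g(c, c, b) ∘ l

Answer: no — b ∘ c ∘ g(c, b, c) ∘ l vs b ∘ c ∘ g(c, c, b) ∘ l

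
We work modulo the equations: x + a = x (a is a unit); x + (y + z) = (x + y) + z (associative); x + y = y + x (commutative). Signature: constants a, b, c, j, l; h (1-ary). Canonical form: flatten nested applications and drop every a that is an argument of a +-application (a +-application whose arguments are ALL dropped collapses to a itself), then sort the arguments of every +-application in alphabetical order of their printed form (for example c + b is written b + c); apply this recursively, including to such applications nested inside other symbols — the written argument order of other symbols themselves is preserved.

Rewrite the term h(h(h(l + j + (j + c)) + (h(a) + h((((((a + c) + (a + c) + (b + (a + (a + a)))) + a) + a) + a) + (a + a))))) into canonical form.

Work inside:  h(l + j + (j + c)) + (h(a) + h((((((a + c) + (a + c) + (b + (a + (a + a)))) + a) + a) + a) + (a + a)))
Merge nested applications:  h(l + j + (j + c)) + h(a) + h((((((a + c) + (a + c) + (b + (a + (a + a)))) + a) + a) + a) + (a + a))
Canonicalize subterm:  h(l + j + (j + c))  →  h(c + j + j + l)
Canonicalize subterm:  h((((((a + c) + (a + c) + (b + (a + (a + a)))) + a) + a) + a) + (a + a))  →  h(b + c + c)
Sort:  h(a) + h(b + c + c) + h(c + j + j + l)
Reassemble:  h(h(h(a) + h(b + c + c) + h(c + j + j + l)))

Answer: h(h(h(a) + h(b + c + c) + h(c + j + j + l)))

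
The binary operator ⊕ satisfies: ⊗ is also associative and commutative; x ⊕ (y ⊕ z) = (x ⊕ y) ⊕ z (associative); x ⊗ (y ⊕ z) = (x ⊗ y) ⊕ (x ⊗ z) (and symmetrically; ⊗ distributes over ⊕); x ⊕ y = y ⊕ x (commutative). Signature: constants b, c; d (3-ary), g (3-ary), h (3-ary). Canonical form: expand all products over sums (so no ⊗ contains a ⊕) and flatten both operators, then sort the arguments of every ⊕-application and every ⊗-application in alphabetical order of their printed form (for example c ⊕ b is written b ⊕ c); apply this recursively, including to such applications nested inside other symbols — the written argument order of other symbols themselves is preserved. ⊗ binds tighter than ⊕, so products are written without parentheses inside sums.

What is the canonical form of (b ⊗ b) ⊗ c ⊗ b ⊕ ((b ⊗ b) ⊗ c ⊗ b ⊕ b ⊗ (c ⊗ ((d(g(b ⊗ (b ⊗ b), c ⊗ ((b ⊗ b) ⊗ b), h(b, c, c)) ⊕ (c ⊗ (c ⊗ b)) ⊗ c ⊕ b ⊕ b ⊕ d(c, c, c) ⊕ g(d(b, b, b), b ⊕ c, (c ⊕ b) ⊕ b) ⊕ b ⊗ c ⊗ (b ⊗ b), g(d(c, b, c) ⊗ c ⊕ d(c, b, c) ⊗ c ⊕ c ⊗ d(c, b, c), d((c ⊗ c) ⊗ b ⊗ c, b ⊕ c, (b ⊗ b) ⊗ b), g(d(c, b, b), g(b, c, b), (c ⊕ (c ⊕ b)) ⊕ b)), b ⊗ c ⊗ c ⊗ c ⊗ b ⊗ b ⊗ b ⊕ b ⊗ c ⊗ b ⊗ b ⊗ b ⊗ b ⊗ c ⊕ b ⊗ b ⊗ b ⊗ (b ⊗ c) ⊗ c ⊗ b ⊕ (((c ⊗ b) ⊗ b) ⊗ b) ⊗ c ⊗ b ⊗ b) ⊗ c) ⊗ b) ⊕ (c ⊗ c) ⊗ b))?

Answer: b ⊗ b ⊗ b ⊗ c ⊕ b ⊗ b ⊗ b ⊗ c ⊕ b ⊗ b ⊗ c ⊗ c ⊕ b ⊗ b ⊗ c ⊗ c ⊗ d(b ⊕ b ⊕ b ⊗ b ⊗ b ⊗ c ⊕ b ⊗ c ⊗ c ⊗ c ⊕ d(c, c, c) ⊕ g(b ⊗ b ⊗ b, b ⊗ b ⊗ b ⊗ c, h(b, c, c)) ⊕ g(d(b, b, b), b ⊕ c, b ⊕ b ⊕ c), g(c ⊗ d(c, b, c) ⊕ c ⊗ d(c, b, c) ⊕ c ⊗ d(c, b, c), d(b ⊗ c ⊗ c ⊗ c, b ⊕ c, b ⊗ b ⊗ b), g(d(c, b, b), g(b, c, b), b ⊕ b ⊕ c ⊕ c)), b ⊗ b ⊗ b ⊗ b ⊗ b ⊗ c ⊗ c ⊕ b ⊗ b ⊗ b ⊗ b ⊗ b ⊗ c ⊗ c ⊕ b ⊗ b ⊗ b ⊗ b ⊗ b ⊗ c ⊗ c ⊕ b ⊗ b ⊗ b ⊗ b ⊗ c ⊗ c ⊗ c)

Derivation:
Expand:  b ⊗ b ⊗ b ⊗ c ⊕ b ⊗ b ⊗ b ⊗ c ⊕ b ⊗ b ⊗ c ⊗ c ⊗ d(b ⊕ b ⊕ b ⊗ b ⊗ b ⊗ c ⊕ b ⊗ c ⊗ c ⊗ c ⊕ d(c, c, c) ⊕ g(b ⊗ b ⊗ b, b ⊗ b ⊗ b ⊗ c, h(b, c, c)) ⊕ g(d(b, b, b), b ⊕ c, b ⊕ b ⊕ c), g(c ⊗ d(c, b, c) ⊕ c ⊗ d(c, b, c) ⊕ c ⊗ d(c, b, c), d(b ⊗ c ⊗ c ⊗ c, b ⊕ c, b ⊗ b ⊗ b), g(d(c, b, b), g(b, c, b), b ⊕ b ⊕ c ⊕ c)), b ⊗ b ⊗ b ⊗ b ⊗ b ⊗ c ⊗ c ⊕ b ⊗ b ⊗ b ⊗ b ⊗ b ⊗ c ⊗ c ⊕ b ⊗ b ⊗ b ⊗ b ⊗ b ⊗ c ⊗ c ⊕ b ⊗ b ⊗ b ⊗ b ⊗ c ⊗ c ⊗ c) ⊕ b ⊗ b ⊗ c ⊗ c
Order the arguments:  b ⊗ b ⊗ b ⊗ c ⊕ b ⊗ b ⊗ b ⊗ c ⊕ b ⊗ b ⊗ c ⊗ c ⊕ b ⊗ b ⊗ c ⊗ c ⊗ d(b ⊕ b ⊕ b ⊗ b ⊗ b ⊗ c ⊕ b ⊗ c ⊗ c ⊗ c ⊕ d(c, c, c) ⊕ g(b ⊗ b ⊗ b, b ⊗ b ⊗ b ⊗ c, h(b, c, c)) ⊕ g(d(b, b, b), b ⊕ c, b ⊕ b ⊕ c), g(c ⊗ d(c, b, c) ⊕ c ⊗ d(c, b, c) ⊕ c ⊗ d(c, b, c), d(b ⊗ c ⊗ c ⊗ c, b ⊕ c, b ⊗ b ⊗ b), g(d(c, b, b), g(b, c, b), b ⊕ b ⊕ c ⊕ c)), b ⊗ b ⊗ b ⊗ b ⊗ b ⊗ c ⊗ c ⊕ b ⊗ b ⊗ b ⊗ b ⊗ b ⊗ c ⊗ c ⊕ b ⊗ b ⊗ b ⊗ b ⊗ b ⊗ c ⊗ c ⊕ b ⊗ b ⊗ b ⊗ b ⊗ c ⊗ c ⊗ c)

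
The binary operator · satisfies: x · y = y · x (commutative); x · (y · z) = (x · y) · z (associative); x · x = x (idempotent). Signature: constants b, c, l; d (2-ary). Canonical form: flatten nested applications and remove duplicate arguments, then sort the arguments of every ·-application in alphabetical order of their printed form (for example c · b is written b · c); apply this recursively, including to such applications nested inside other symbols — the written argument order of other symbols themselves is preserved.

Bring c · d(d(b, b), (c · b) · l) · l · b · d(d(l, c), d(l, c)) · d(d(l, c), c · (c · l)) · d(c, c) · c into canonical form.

Answer: b · c · d(c, c) · d(d(b, b), b · c · l) · d(d(l, c), c · l) · d(d(l, c), d(l, c)) · l

Derivation:
Simplify inside:  d(d(b, b), (c · b) · l)  →  d(d(b, b), b · c · l)
Simplify inside:  d(d(l, c), c · (c · l))  →  d(d(l, c), c · l)
Idempotence:  drop duplicate c
Sort arguments:  b · c · d(c, c) · d(d(b, b), b · c · l) · d(d(l, c), c · l) · d(d(l, c), d(l, c)) · l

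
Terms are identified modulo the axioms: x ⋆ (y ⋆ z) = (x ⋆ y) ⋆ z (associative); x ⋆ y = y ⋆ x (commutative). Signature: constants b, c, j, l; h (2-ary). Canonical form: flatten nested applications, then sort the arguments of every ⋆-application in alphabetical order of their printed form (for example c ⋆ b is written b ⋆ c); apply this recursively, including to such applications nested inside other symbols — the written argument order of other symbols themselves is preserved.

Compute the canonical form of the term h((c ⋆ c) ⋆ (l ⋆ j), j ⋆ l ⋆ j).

Work inside:  (c ⋆ c) ⋆ (l ⋆ j)
Un-nest:  c ⋆ c ⋆ l ⋆ j
Sort arguments:  c ⋆ c ⋆ j ⋆ l
Reassemble:  h(c ⋆ c ⋆ j ⋆ l, j ⋆ j ⋆ l)

Answer: h(c ⋆ c ⋆ j ⋆ l, j ⋆ j ⋆ l)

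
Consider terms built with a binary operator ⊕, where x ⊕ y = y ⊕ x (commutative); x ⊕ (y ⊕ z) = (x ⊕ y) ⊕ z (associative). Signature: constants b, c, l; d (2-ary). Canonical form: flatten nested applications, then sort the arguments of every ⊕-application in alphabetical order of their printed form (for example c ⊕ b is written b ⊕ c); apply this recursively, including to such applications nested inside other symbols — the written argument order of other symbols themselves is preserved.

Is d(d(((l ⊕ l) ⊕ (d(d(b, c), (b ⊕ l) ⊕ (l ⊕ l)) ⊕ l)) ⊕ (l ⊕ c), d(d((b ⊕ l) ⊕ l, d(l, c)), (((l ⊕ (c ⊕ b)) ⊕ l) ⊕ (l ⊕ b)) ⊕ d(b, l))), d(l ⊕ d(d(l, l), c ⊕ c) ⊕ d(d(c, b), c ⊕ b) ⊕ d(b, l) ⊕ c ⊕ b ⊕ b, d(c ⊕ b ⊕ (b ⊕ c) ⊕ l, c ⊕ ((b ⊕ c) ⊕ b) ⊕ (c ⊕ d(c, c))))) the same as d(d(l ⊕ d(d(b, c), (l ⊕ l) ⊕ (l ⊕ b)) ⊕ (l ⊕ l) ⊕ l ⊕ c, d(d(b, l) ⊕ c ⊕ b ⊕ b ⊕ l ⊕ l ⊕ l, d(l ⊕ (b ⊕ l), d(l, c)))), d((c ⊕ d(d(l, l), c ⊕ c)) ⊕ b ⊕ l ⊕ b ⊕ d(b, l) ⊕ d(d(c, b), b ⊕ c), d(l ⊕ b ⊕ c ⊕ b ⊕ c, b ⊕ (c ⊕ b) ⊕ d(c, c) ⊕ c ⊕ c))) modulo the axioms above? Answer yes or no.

Answer: no — d(d(c ⊕ d(d(b, c), b ⊕ l ⊕ l ⊕ l) ⊕ l ⊕ l ⊕ l ⊕ l, d(d(b ⊕ l ⊕ l, d(l, c)), b ⊕ b ⊕ c ⊕ d(b, l) ⊕ l ⊕ l ⊕ l)), d(b ⊕ b ⊕ c ⊕ d(b, l) ⊕ d(d(c, b), b ⊕ c) ⊕ d(d(l, l), c ⊕ c) ⊕ l, d(b ⊕ b ⊕ c ⊕ c ⊕ l, b ⊕ b ⊕ c ⊕ c ⊕ c ⊕ d(c, c)))) vs d(d(c ⊕ d(d(b, c), b ⊕ l ⊕ l ⊕ l) ⊕ l ⊕ l ⊕ l ⊕ l, d(b ⊕ b ⊕ c ⊕ d(b, l) ⊕ l ⊕ l ⊕ l, d(b ⊕ l ⊕ l, d(l, c)))), d(b ⊕ b ⊕ c ⊕ d(b, l) ⊕ d(d(c, b), b ⊕ c) ⊕ d(d(l, l), c ⊕ c) ⊕ l, d(b ⊕ b ⊕ c ⊕ c ⊕ l, b ⊕ b ⊕ c ⊕ c ⊕ c ⊕ d(c, c))))

Derivation:
Left:  d(d(((l ⊕ l) ⊕ (d(d(b, c), (b ⊕ l) ⊕ (l ⊕ l)) ⊕ l)) ⊕ (l ⊕ c), d(d((b ⊕ l) ⊕ l, d(l, c)), (((l ⊕ (c ⊕ b)) ⊕ l) ⊕ (l ⊕ b)) ⊕ d(b, l))), d(l ⊕ d(d(l, l), c ⊕ c) ⊕ d(d(c, b), c ⊕ b) ⊕ d(b, l) ⊕ c ⊕ b ⊕ b, d(c ⊕ b ⊕ (b ⊕ c) ⊕ l, c ⊕ ((b ⊕ c) ⊕ b) ⊕ (c ⊕ d(c, c)))))
  Work inside:  l ⊕ d(d(l, l), c ⊕ c) ⊕ d(d(c, b), c ⊕ b) ⊕ d(b, l) ⊕ c ⊕ b ⊕ b
  Inside:  d(d(c, b), c ⊕ b)  →  d(d(c, b), b ⊕ c)
  Sort:  b ⊕ b ⊕ c ⊕ d(b, l) ⊕ d(d(c, b), b ⊕ c) ⊕ d(d(l, l), c ⊕ c) ⊕ l
  Put back:  d(d(c ⊕ d(d(b, c), b ⊕ l ⊕ l ⊕ l) ⊕ l ⊕ l ⊕ l ⊕ l, d(d(b ⊕ l ⊕ l, d(l, c)), b ⊕ b ⊕ c ⊕ d(b, l) ⊕ l ⊕ l ⊕ l)), d(b ⊕ b ⊕ c ⊕ d(b, l) ⊕ d(d(c, b), b ⊕ c) ⊕ d(d(l, l), c ⊕ c) ⊕ l, d(b ⊕ b ⊕ c ⊕ c ⊕ l, b ⊕ b ⊕ c ⊕ c ⊕ c ⊕ d(c, c))))
Right:  d(d(l ⊕ d(d(b, c), (l ⊕ l) ⊕ (l ⊕ b)) ⊕ (l ⊕ l) ⊕ l ⊕ c, d(d(b, l) ⊕ c ⊕ b ⊕ b ⊕ l ⊕ l ⊕ l, d(l ⊕ (b ⊕ l), d(l, c)))), d((c ⊕ d(d(l, l), c ⊕ c)) ⊕ b ⊕ l ⊕ b ⊕ d(b, l) ⊕ d(d(c, b), b ⊕ c), d(l ⊕ b ⊕ c ⊕ b ⊕ c, b ⊕ (c ⊕ b) ⊕ d(c, c) ⊕ c ⊕ c)))
  Focus inside:  (c ⊕ d(d(l, l), c ⊕ c)) ⊕ b ⊕ l ⊕ b ⊕ d(b, l) ⊕ d(d(c, b), b ⊕ c)
  Merge nested applications:  c ⊕ d(d(l, l), c ⊕ c) ⊕ b ⊕ l ⊕ b ⊕ d(b, l) ⊕ d(d(c, b), b ⊕ c)
  Sort arguments:  b ⊕ b ⊕ c ⊕ d(b, l) ⊕ d(d(c, b), b ⊕ c) ⊕ d(d(l, l), c ⊕ c) ⊕ l
  Put back:  d(d(c ⊕ d(d(b, c), b ⊕ l ⊕ l ⊕ l) ⊕ l ⊕ l ⊕ l ⊕ l, d(b ⊕ b ⊕ c ⊕ d(b, l) ⊕ l ⊕ l ⊕ l, d(b ⊕ l ⊕ l, d(l, c)))), d(b ⊕ b ⊕ c ⊕ d(b, l) ⊕ d(d(c, b), b ⊕ c) ⊕ d(d(l, l), c ⊕ c) ⊕ l, d(b ⊕ b ⊕ c ⊕ c ⊕ l, b ⊕ b ⊕ c ⊕ c ⊕ c ⊕ d(c, c))))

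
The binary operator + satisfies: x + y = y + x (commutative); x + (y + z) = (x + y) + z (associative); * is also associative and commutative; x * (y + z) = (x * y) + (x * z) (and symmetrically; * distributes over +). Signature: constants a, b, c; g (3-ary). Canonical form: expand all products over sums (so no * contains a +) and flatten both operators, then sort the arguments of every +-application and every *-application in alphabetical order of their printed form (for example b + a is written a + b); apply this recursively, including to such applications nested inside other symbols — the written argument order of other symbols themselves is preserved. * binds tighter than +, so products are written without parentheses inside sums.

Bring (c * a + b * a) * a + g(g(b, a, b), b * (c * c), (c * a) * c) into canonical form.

Answer: a * a * b + a * a * c + g(g(b, a, b), b * c * c, a * c * c)

Derivation:
Distribute:  a * a * c + a * a * b + g(g(b, a, b), b * c * c, a * c * c)
Sort arguments:  a * a * b + a * a * c + g(g(b, a, b), b * c * c, a * c * c)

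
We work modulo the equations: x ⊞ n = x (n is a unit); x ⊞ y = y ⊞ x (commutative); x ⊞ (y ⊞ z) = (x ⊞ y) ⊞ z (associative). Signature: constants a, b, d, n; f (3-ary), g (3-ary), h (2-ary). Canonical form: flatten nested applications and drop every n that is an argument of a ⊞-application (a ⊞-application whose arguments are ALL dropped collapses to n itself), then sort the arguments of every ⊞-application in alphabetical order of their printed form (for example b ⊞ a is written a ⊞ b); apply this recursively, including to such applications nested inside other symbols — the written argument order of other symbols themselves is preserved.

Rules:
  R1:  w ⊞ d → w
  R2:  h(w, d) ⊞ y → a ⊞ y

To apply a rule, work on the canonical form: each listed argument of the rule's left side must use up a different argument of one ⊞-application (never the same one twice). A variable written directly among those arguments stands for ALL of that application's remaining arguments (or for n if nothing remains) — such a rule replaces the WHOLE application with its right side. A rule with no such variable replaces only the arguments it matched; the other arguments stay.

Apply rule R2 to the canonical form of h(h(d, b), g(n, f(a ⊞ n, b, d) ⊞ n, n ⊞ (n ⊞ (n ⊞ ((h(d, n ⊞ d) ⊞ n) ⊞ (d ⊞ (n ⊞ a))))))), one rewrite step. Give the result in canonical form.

Answer: h(h(d, b), g(n, f(a, b, d), a ⊞ a ⊞ d))

Derivation:
Canonical form:  h(h(d, b), g(n, f(a, b, d), a ⊞ d ⊞ h(d, d)))
Apply R2:  consuming h(d, d);  w := d, y := a ⊞ d
The variable takes the whole remainder — replace the entire application.
Giving:  h(h(d, b), g(n, f(a, b, d), a ⊞ a ⊞ d))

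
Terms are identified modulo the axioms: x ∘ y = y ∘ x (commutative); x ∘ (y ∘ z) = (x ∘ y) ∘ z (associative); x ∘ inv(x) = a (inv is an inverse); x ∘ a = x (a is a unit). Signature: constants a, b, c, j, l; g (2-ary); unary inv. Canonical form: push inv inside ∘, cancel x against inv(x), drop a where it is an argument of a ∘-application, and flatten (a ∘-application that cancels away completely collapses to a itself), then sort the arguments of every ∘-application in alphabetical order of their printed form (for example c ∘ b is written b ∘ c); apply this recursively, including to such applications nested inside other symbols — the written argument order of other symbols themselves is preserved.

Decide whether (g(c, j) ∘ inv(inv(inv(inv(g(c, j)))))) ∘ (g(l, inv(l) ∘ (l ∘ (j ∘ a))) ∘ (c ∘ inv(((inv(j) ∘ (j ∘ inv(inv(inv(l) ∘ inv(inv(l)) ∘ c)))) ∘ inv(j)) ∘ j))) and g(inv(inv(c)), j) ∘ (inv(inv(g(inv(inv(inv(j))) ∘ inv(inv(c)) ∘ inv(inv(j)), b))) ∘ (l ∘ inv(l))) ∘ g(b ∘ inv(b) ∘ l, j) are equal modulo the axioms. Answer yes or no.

Left:  (g(c, j) ∘ inv(inv(inv(inv(g(c, j)))))) ∘ (g(l, inv(l) ∘ (l ∘ (j ∘ a))) ∘ (c ∘ inv(((inv(j) ∘ (j ∘ inv(inv(inv(l) ∘ inv(inv(l)) ∘ c)))) ∘ inv(j)) ∘ j)))
  Push inv inside:  distribute inv over ∘ and collapse double inv
  Cancel:  c cancels; j cancels; l cancels
  Collect:  g(c, j) ∘ g(c, j) ∘ g(l, j)
Right:  g(inv(inv(c)), j) ∘ (inv(inv(g(inv(inv(inv(j))) ∘ inv(inv(c)) ∘ inv(inv(j)), b))) ∘ (l ∘ inv(l))) ∘ g(b ∘ inv(b) ∘ l, j)
  Push inv inside:  distribute inv over ∘ and collapse double inv
  Inverses cancel:  l cancels
  Combine occurrences:  g(c, j) ∘ g(c, b) ∘ g(l, j)
  Order the arguments:  g(c, b) ∘ g(c, j) ∘ g(l, j)

Answer: no — g(c, j) ∘ g(c, j) ∘ g(l, j) vs g(c, b) ∘ g(c, j) ∘ g(l, j)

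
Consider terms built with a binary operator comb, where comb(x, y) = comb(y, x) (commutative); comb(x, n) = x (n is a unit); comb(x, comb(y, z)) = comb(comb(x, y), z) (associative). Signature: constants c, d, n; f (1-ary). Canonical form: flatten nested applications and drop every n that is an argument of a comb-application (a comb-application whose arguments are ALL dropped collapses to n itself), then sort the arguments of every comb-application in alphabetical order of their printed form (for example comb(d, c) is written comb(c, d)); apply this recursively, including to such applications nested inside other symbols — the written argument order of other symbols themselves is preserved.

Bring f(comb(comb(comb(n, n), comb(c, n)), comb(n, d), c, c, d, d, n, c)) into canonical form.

Focus inside:  comb(comb(comb(n, n), comb(c, n)), comb(n, d), c, c, d, d, n, c)
Flatten:  comb(n, n, c, n, n, d, c, c, d, d, n, c)
Drop the unit:  drop n (×5)
Sort:  comb(c, c, c, c, d, d, d)
Put back:  f(comb(c, c, c, c, d, d, d))

Answer: f(comb(c, c, c, c, d, d, d))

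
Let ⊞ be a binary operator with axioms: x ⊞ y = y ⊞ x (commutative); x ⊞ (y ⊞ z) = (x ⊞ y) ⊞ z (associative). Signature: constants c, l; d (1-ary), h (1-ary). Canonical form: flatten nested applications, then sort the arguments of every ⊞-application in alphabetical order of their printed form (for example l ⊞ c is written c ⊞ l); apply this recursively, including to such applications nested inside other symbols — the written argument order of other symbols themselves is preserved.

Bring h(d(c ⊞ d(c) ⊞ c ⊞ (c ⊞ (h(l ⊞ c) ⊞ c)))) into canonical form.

Answer: h(d(c ⊞ c ⊞ c ⊞ c ⊞ d(c) ⊞ h(c ⊞ l)))

Derivation:
Work inside:  c ⊞ d(c) ⊞ c ⊞ (c ⊞ (h(l ⊞ c) ⊞ c))
Un-nest:  c ⊞ d(c) ⊞ c ⊞ c ⊞ h(l ⊞ c) ⊞ c
Inside:  h(l ⊞ c)  →  h(c ⊞ l)
Order the arguments:  c ⊞ c ⊞ c ⊞ c ⊞ d(c) ⊞ h(c ⊞ l)
Put back:  h(d(c ⊞ c ⊞ c ⊞ c ⊞ d(c) ⊞ h(c ⊞ l)))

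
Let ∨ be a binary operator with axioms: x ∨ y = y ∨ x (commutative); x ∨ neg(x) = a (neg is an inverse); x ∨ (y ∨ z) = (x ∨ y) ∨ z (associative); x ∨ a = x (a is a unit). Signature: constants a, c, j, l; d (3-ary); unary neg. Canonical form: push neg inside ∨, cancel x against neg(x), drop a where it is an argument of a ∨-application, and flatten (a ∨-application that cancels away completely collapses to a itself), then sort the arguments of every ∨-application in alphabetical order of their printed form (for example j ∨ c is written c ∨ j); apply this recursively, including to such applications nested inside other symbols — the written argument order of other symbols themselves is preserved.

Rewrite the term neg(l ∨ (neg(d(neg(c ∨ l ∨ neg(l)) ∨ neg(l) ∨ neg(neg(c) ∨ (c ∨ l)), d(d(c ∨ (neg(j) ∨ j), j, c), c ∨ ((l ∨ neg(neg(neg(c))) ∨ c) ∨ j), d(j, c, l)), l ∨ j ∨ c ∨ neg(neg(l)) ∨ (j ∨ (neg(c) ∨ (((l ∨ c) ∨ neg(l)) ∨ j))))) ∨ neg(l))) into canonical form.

Push neg inside:  distribute neg over ∨ and collapse double neg
Cancel inverse pairs:  l cancels
Collect:  d(neg(c) ∨ neg(l) ∨ neg(l), d(d(c, j, c), c ∨ j ∨ l, d(j, c, l)), c ∨ j ∨ j ∨ j ∨ l ∨ l)

Answer: d(neg(c) ∨ neg(l) ∨ neg(l), d(d(c, j, c), c ∨ j ∨ l, d(j, c, l)), c ∨ j ∨ j ∨ j ∨ l ∨ l)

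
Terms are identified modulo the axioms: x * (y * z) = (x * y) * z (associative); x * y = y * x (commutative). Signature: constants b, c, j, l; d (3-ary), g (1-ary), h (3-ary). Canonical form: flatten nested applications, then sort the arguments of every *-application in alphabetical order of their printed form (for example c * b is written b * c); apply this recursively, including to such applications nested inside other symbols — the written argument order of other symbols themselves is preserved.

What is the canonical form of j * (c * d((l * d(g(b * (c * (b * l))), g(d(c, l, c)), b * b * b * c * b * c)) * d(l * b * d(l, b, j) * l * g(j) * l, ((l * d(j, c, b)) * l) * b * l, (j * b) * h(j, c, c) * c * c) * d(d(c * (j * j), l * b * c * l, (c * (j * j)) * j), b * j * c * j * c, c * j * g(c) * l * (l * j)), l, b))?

Merge nested applications:  j * c * d((l * d(g(b * (c * (b * l))), g(d(c, l, c)), b * b * b * c * b * c)) * d(l * b * d(l, b, j) * l * g(j) * l, ((l * d(j, c, b)) * l) * b * l, (j * b) * h(j, c, c) * c * c) * d(d(c * (j * j), l * b * c * l, (c * (j * j)) * j), b * j * c * j * c, c * j * g(c) * l * (l * j)), l, b)
Simplify inside:  d((l * d(g(b * (c * (b * l))), g(d(c, l, c)), b * b * b * c * b * c)) * d(l * b * d(l, b, j) * l * g(j) * l, ((l * d(j, c, b)) * l) * b * l, (j * b) * h(j, c, c) * c * c) * d(d(c * (j * j), l * b * c * l, (c * (j * j)) * j), b * j * c * j * c, c * j * g(c) * l * (l * j)), l, b)  →  d(d(b * d(l, b, j) * g(j) * l * l * l, b * d(j, c, b) * l * l * l, b * c * c * h(j, c, c) * j) * d(d(c * j * j, b * c * l * l, c * j * j * j), b * c * c * j * j, c * g(c) * j * j * l * l) * d(g(b * b * c * l), g(d(c, l, c)), b * b * b * b * c * c) * l, l, b)
Sort:  c * d(d(b * d(l, b, j) * g(j) * l * l * l, b * d(j, c, b) * l * l * l, b * c * c * h(j, c, c) * j) * d(d(c * j * j, b * c * l * l, c * j * j * j), b * c * c * j * j, c * g(c) * j * j * l * l) * d(g(b * b * c * l), g(d(c, l, c)), b * b * b * b * c * c) * l, l, b) * j

Answer: c * d(d(b * d(l, b, j) * g(j) * l * l * l, b * d(j, c, b) * l * l * l, b * c * c * h(j, c, c) * j) * d(d(c * j * j, b * c * l * l, c * j * j * j), b * c * c * j * j, c * g(c) * j * j * l * l) * d(g(b * b * c * l), g(d(c, l, c)), b * b * b * b * c * c) * l, l, b) * j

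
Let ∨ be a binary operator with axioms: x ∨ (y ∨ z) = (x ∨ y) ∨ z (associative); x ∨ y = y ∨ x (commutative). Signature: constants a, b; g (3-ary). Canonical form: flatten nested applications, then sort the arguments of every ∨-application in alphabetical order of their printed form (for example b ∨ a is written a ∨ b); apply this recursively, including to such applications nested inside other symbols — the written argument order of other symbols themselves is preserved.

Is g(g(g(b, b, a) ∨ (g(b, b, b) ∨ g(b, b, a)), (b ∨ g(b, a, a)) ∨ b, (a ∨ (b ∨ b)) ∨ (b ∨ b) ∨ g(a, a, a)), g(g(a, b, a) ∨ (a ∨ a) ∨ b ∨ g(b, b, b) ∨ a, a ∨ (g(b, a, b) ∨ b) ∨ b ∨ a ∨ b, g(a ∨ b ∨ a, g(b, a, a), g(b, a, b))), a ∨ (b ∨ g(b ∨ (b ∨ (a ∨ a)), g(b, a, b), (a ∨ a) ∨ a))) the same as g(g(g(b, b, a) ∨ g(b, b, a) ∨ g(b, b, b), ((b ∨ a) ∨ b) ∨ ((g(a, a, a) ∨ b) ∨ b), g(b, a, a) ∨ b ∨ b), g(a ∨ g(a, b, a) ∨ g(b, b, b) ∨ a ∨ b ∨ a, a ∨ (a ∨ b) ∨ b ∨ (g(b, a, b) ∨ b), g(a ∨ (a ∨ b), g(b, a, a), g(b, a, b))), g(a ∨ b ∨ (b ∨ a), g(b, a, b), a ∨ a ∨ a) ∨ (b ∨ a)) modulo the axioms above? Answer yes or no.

Answer: no — g(g(g(b, b, a) ∨ g(b, b, a) ∨ g(b, b, b), b ∨ b ∨ g(b, a, a), a ∨ b ∨ b ∨ b ∨ b ∨ g(a, a, a)), g(a ∨ a ∨ a ∨ b ∨ g(a, b, a) ∨ g(b, b, b), a ∨ a ∨ b ∨ b ∨ b ∨ g(b, a, b), g(a ∨ a ∨ b, g(b, a, a), g(b, a, b))), a ∨ b ∨ g(a ∨ a ∨ b ∨ b, g(b, a, b), a ∨ a ∨ a)) vs g(g(g(b, b, a) ∨ g(b, b, a) ∨ g(b, b, b), a ∨ b ∨ b ∨ b ∨ b ∨ g(a, a, a), b ∨ b ∨ g(b, a, a)), g(a ∨ a ∨ a ∨ b ∨ g(a, b, a) ∨ g(b, b, b), a ∨ a ∨ b ∨ b ∨ b ∨ g(b, a, b), g(a ∨ a ∨ b, g(b, a, a), g(b, a, b))), a ∨ b ∨ g(a ∨ a ∨ b ∨ b, g(b, a, b), a ∨ a ∨ a))

Derivation:
Left:  g(g(g(b, b, a) ∨ (g(b, b, b) ∨ g(b, b, a)), (b ∨ g(b, a, a)) ∨ b, (a ∨ (b ∨ b)) ∨ (b ∨ b) ∨ g(a, a, a)), g(g(a, b, a) ∨ (a ∨ a) ∨ b ∨ g(b, b, b) ∨ a, a ∨ (g(b, a, b) ∨ b) ∨ b ∨ a ∨ b, g(a ∨ b ∨ a, g(b, a, a), g(b, a, b))), a ∨ (b ∨ g(b ∨ (b ∨ (a ∨ a)), g(b, a, b), (a ∨ a) ∨ a)))
  Focus inside:  a ∨ (b ∨ g(b ∨ (b ∨ (a ∨ a)), g(b, a, b), (a ∨ a) ∨ a))
  Flatten:  a ∨ b ∨ g(b ∨ (b ∨ (a ∨ a)), g(b, a, b), (a ∨ a) ∨ a)
  Simplify inside:  g(b ∨ (b ∨ (a ∨ a)), g(b, a, b), (a ∨ a) ∨ a)  →  g(a ∨ a ∨ b ∨ b, g(b, a, b), a ∨ a ∨ a)
  Order the arguments:  a ∨ b ∨ g(a ∨ a ∨ b ∨ b, g(b, a, b), a ∨ a ∨ a)
  Put back:  g(g(g(b, b, a) ∨ g(b, b, a) ∨ g(b, b, b), b ∨ b ∨ g(b, a, a), a ∨ b ∨ b ∨ b ∨ b ∨ g(a, a, a)), g(a ∨ a ∨ a ∨ b ∨ g(a, b, a) ∨ g(b, b, b), a ∨ a ∨ b ∨ b ∨ b ∨ g(b, a, b), g(a ∨ a ∨ b, g(b, a, a), g(b, a, b))), a ∨ b ∨ g(a ∨ a ∨ b ∨ b, g(b, a, b), a ∨ a ∨ a))
Right:  g(g(g(b, b, a) ∨ g(b, b, a) ∨ g(b, b, b), ((b ∨ a) ∨ b) ∨ ((g(a, a, a) ∨ b) ∨ b), g(b, a, a) ∨ b ∨ b), g(a ∨ g(a, b, a) ∨ g(b, b, b) ∨ a ∨ b ∨ a, a ∨ (a ∨ b) ∨ b ∨ (g(b, a, b) ∨ b), g(a ∨ (a ∨ b), g(b, a, a), g(b, a, b))), g(a ∨ b ∨ (b ∨ a), g(b, a, b), a ∨ a ∨ a) ∨ (b ∨ a))
  Descend into:  g(a ∨ b ∨ (b ∨ a), g(b, a, b), a ∨ a ∨ a) ∨ (b ∨ a)
  Un-nest:  g(a ∨ b ∨ (b ∨ a), g(b, a, b), a ∨ a ∨ a) ∨ b ∨ a
  Canonicalize subterm:  g(a ∨ b ∨ (b ∨ a), g(b, a, b), a ∨ a ∨ a)  →  g(a ∨ a ∨ b ∨ b, g(b, a, b), a ∨ a ∨ a)
  Sort arguments:  a ∨ b ∨ g(a ∨ a ∨ b ∨ b, g(b, a, b), a ∨ a ∨ a)
  Rebuild:  g(g(g(b, b, a) ∨ g(b, b, a) ∨ g(b, b, b), a ∨ b ∨ b ∨ b ∨ b ∨ g(a, a, a), b ∨ b ∨ g(b, a, a)), g(a ∨ a ∨ a ∨ b ∨ g(a, b, a) ∨ g(b, b, b), a ∨ a ∨ b ∨ b ∨ b ∨ g(b, a, b), g(a ∨ a ∨ b, g(b, a, a), g(b, a, b))), a ∨ b ∨ g(a ∨ a ∨ b ∨ b, g(b, a, b), a ∨ a ∨ a))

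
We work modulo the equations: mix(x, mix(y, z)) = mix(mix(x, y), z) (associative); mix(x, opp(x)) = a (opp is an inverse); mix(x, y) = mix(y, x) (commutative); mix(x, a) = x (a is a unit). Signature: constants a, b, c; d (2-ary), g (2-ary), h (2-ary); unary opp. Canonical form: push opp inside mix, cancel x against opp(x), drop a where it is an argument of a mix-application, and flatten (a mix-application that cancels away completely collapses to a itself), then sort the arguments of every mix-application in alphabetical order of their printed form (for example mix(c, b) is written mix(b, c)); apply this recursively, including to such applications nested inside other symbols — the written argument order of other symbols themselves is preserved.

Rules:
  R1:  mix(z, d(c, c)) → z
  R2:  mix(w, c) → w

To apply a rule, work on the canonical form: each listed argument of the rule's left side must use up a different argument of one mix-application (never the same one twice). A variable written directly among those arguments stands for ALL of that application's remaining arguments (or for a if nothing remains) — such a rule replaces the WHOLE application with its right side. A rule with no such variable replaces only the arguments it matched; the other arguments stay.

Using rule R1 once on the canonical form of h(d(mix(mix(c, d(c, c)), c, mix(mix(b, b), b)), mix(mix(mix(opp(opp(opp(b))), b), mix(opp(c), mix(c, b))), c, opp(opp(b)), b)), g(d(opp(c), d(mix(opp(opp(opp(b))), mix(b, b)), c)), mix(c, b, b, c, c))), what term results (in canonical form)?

Answer: h(d(mix(b, b, b, c, c), mix(b, b, b, c)), g(d(opp(c), d(b, c)), mix(b, b, c, c, c)))

Derivation:
Canonical form:  h(d(mix(b, b, b, c, c, d(c, c)), mix(b, b, b, c)), g(d(opp(c), d(b, c)), mix(b, b, c, c, c)))
R1 matches:  uses d(c, c);  z := mix(b, b, b, c, c)
The extension variable absorbs all remaining arguments, so the whole application is rewritten.
Giving:  h(d(mix(b, b, b, c, c), mix(b, b, b, c)), g(d(opp(c), d(b, c)), mix(b, b, c, c, c)))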